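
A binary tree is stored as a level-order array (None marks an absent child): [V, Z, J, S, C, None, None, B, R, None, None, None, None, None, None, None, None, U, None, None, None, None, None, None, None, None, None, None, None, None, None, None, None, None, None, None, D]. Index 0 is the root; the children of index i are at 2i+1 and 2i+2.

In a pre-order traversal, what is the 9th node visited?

Pre-order visits the node, then its left subtree, then its right subtree.
Visit V.
At V: go left to Z.
  Visit Z.
  At Z: go left to S.
    Visit S.
    At S: go left to B.
      B is a leaf — visit B.
    At S: go right to R.
      Visit R.
      At R: go left to U.
        Visit U.
        At U: no left child.
        At U: go right to D.
          D is a leaf — visit D.
      At R: no right child.
  At Z: go right to C.
    C is a leaf — visit C.
At V: go right to J.
  J is a leaf — visit J.
Full pre-order sequence: V, Z, S, B, R, U, D, C, J.

J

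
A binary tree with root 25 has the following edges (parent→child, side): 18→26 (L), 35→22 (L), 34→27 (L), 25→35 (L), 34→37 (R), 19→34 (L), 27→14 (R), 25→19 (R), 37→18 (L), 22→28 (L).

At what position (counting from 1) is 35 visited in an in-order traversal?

In-order visits the left subtree, then the node, then the right subtree.
At 25: go left to 35.
  At 35: go left to 22.
    At 22: go left to 28.
      28 is a leaf — visit 28.
    Visit 22.
    At 22: no right child.
  Visit 35.
  At 35: no right child.
Visit 25.
At 25: go right to 19.
  At 19: go left to 34.
    At 34: go left to 27.
      At 27: no left child.
      Visit 27.
      At 27: go right to 14.
        14 is a leaf — visit 14.
    Visit 34.
    At 34: go right to 37.
      At 37: go left to 18.
        At 18: go left to 26.
          26 is a leaf — visit 26.
        Visit 18.
        At 18: no right child.
      Visit 37.
      At 37: no right child.
  Visit 19.
  At 19: no right child.
Full in-order sequence: 28, 22, 35, 25, 27, 14, 34, 26, 18, 37, 19.

3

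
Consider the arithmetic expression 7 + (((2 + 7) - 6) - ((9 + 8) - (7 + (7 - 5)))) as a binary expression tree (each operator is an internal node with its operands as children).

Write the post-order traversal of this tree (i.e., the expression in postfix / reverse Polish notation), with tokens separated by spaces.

7 2 7 + 6 - 9 8 + 7 7 5 - + - - +

Post-order on an expression tree gives postfix notation: for each operator, emit left operand, right operand, then the operator.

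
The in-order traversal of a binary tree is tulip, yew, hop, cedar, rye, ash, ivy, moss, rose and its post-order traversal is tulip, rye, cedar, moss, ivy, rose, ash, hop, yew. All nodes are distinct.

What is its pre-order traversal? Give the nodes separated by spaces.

yew tulip hop ash cedar rye rose ivy moss

The last element of post-order is the root; it splits in-order into left and right subtrees.
Root yew: left subtree has 1 node {tulip}, right has 7 {hop, cedar, rye, ash, ivy, moss, rose}.
  Root hop: left subtree has 0 nodes { }, right has 6 {cedar, rye, ash, ivy, moss, rose}.
    Root ash: left subtree has 2 nodes {cedar, rye}, right has 3 {ivy, moss, rose}.
      Root cedar: left subtree has 0 nodes { }, right has 1 {rye}.
      Root rose: left subtree has 2 nodes {ivy, moss}, right has 0 { }.
        Root ivy: left subtree has 0 nodes { }, right has 1 {moss}.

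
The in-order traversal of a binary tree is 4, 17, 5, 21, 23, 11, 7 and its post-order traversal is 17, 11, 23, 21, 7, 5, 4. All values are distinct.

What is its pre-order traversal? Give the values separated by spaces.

4 5 17 7 21 23 11

The last element of post-order is the root; it splits in-order into left and right subtrees.
Root 4: left subtree has 0 nodes { }, right has 6 {17, 5, 21, 23, 11, 7}.
  Root 5: left subtree has 1 node {17}, right has 4 {21, 23, 11, 7}.
    Root 7: left subtree has 3 nodes {21, 23, 11}, right has 0 { }.
      Root 21: left subtree has 0 nodes { }, right has 2 {23, 11}.
        Root 23: left subtree has 0 nodes { }, right has 1 {11}.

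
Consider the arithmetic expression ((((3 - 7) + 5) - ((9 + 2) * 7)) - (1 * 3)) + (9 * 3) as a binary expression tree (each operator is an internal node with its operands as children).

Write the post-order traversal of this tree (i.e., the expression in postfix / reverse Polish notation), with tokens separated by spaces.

Post-order on an expression tree gives postfix notation: for each operator, emit left operand, right operand, then the operator.

3 7 - 5 + 9 2 + 7 * - 1 3 * - 9 3 * +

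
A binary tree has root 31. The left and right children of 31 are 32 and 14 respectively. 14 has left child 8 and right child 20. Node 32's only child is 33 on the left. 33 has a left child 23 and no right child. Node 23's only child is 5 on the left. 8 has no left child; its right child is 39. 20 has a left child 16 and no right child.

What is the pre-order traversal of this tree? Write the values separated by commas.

31, 32, 33, 23, 5, 14, 8, 39, 20, 16

Pre-order visits the node, then its left subtree, then its right subtree.
Visit 31.
At 31: go left to 32.
  Visit 32.
  At 32: go left to 33.
    Visit 33.
    At 33: go left to 23.
      Visit 23.
      At 23: go left to 5.
        5 is a leaf — visit 5.
      At 23: no right child.
    At 33: no right child.
  At 32: no right child.
At 31: go right to 14.
  Visit 14.
  At 14: go left to 8.
    Visit 8.
    At 8: no left child.
    At 8: go right to 39.
      39 is a leaf — visit 39.
  At 14: go right to 20.
    Visit 20.
    At 20: go left to 16.
      16 is a leaf — visit 16.
    At 20: no right child.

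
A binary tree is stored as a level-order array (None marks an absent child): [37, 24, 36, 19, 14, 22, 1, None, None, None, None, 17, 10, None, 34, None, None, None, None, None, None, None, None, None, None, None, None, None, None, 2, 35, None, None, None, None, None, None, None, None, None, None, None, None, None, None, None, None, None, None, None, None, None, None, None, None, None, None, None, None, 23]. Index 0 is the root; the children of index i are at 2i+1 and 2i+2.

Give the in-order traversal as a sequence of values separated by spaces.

In-order visits the left subtree, then the node, then the right subtree.
At 37: go left to 24.
  At 24: go left to 19.
    19 is a leaf — visit 19.
  Visit 24.
  At 24: go right to 14.
    14 is a leaf — visit 14.
Visit 37.
At 37: go right to 36.
  At 36: go left to 22.
    At 22: go left to 17.
      17 is a leaf — visit 17.
    Visit 22.
    At 22: go right to 10.
      10 is a leaf — visit 10.
  Visit 36.
  At 36: go right to 1.
    At 1: no left child.
    Visit 1.
    At 1: go right to 34.
      At 34: go left to 2.
        At 2: go left to 23.
          23 is a leaf — visit 23.
        Visit 2.
        At 2: no right child.
      Visit 34.
      At 34: go right to 35.
        35 is a leaf — visit 35.

19 24 14 37 17 22 10 36 1 23 2 34 35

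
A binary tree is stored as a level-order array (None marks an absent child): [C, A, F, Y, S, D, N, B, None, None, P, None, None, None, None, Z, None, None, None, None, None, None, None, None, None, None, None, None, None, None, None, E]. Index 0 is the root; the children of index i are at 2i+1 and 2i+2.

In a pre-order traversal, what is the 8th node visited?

P

Pre-order visits the node, then its left subtree, then its right subtree.
Visit C.
At C: go left to A.
  Visit A.
  At A: go left to Y.
    Visit Y.
    At Y: go left to B.
      Visit B.
      At B: go left to Z.
        Visit Z.
        At Z: go left to E.
          E is a leaf — visit E.
        At Z: no right child.
      At B: no right child.
    At Y: no right child.
  At A: go right to S.
    Visit S.
    At S: no left child.
    At S: go right to P.
      P is a leaf — visit P.
At C: go right to F.
  Visit F.
  At F: go left to D.
    D is a leaf — visit D.
  At F: go right to N.
    N is a leaf — visit N.
Full pre-order sequence: C, A, Y, B, Z, E, S, P, F, D, N.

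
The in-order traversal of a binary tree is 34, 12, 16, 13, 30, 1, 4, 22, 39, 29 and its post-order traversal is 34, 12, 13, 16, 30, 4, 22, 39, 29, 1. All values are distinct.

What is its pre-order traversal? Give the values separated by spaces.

The last element of post-order is the root; it splits in-order into left and right subtrees.
Root 1: left subtree has 5 nodes {34, 12, 16, 13, 30}, right has 4 {4, 22, 39, 29}.
  Root 30: left subtree has 4 nodes {34, 12, 16, 13}, right has 0 { }.
    Root 16: left subtree has 2 nodes {34, 12}, right has 1 {13}.
      Root 12: left subtree has 1 node {34}, right has 0 { }.
  Root 29: left subtree has 3 nodes {4, 22, 39}, right has 0 { }.
    Root 39: left subtree has 2 nodes {4, 22}, right has 0 { }.
      Root 22: left subtree has 1 node {4}, right has 0 { }.

1 30 16 12 34 13 29 39 22 4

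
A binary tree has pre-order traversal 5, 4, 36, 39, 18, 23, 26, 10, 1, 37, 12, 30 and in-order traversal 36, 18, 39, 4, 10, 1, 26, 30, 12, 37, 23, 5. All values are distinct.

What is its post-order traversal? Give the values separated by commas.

18, 39, 36, 1, 10, 30, 12, 37, 26, 23, 4, 5

The first element of pre-order is the root; it splits in-order into left and right subtrees.
Root 5: left subtree has 11 nodes {36, 18, 39, 4, 10, 1, 26, 30, 12, 37, 23}, right has 0 { }.
  Root 4: left subtree has 3 nodes {36, 18, 39}, right has 7 {10, 1, 26, 30, 12, 37, 23}.
    Root 36: left subtree has 0 nodes { }, right has 2 {18, 39}.
      Root 39: left subtree has 1 node {18}, right has 0 { }.
    Root 23: left subtree has 6 nodes {10, 1, 26, 30, 12, 37}, right has 0 { }.
      Root 26: left subtree has 2 nodes {10, 1}, right has 3 {30, 12, 37}.
        Root 10: left subtree has 0 nodes { }, right has 1 {1}.
        Root 37: left subtree has 2 nodes {30, 12}, right has 0 { }.
          Root 12: left subtree has 1 node {30}, right has 0 { }.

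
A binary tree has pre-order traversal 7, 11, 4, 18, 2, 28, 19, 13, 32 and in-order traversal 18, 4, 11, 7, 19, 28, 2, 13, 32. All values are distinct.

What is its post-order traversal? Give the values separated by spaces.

18 4 11 19 28 32 13 2 7

The first element of pre-order is the root; it splits in-order into left and right subtrees.
Root 7: left subtree has 3 nodes {18, 4, 11}, right has 5 {19, 28, 2, 13, 32}.
  Root 11: left subtree has 2 nodes {18, 4}, right has 0 { }.
    Root 4: left subtree has 1 node {18}, right has 0 { }.
  Root 2: left subtree has 2 nodes {19, 28}, right has 2 {13, 32}.
    Root 28: left subtree has 1 node {19}, right has 0 { }.
    Root 13: left subtree has 0 nodes { }, right has 1 {32}.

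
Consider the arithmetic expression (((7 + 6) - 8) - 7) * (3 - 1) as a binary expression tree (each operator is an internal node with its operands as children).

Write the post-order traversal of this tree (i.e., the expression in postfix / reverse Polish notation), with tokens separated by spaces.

7 6 + 8 - 7 - 3 1 - *

Post-order on an expression tree gives postfix notation: for each operator, emit left operand, right operand, then the operator.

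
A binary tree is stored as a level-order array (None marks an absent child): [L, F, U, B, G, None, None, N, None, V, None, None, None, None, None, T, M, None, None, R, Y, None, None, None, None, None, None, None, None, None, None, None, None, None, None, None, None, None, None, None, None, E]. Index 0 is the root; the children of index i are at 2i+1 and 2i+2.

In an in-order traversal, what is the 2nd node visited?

In-order visits the left subtree, then the node, then the right subtree.
At L: go left to F.
  At F: go left to B.
    At B: go left to N.
      At N: go left to T.
        T is a leaf — visit T.
      Visit N.
      At N: go right to M.
        M is a leaf — visit M.
    Visit B.
    At B: no right child.
  Visit F.
  At F: go right to G.
    At G: go left to V.
      At V: go left to R.
        R is a leaf — visit R.
      Visit V.
      At V: go right to Y.
        At Y: go left to E.
          E is a leaf — visit E.
        Visit Y.
        At Y: no right child.
    Visit G.
    At G: no right child.
Visit L.
At L: go right to U.
  U is a leaf — visit U.
Full in-order sequence: T, N, M, B, F, R, V, E, Y, G, L, U.

N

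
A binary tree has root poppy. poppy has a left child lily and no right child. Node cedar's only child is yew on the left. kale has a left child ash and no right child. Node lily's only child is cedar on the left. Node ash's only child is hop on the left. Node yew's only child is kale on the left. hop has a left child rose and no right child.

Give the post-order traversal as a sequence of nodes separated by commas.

Post-order visits the left subtree, then the right subtree, then the node.
At poppy: go left to lily.
  At lily: go left to cedar.
    At cedar: go left to yew.
      At yew: go left to kale.
        At kale: go left to ash.
          At ash: go left to hop.
            At hop: go left to rose.
              rose is a leaf — visit rose.
            At hop: no right child.
            Visit hop.
          At ash: no right child.
          Visit ash.
        At kale: no right child.
        Visit kale.
      At yew: no right child.
      Visit yew.
    At cedar: no right child.
    Visit cedar.
  At lily: no right child.
  Visit lily.
At poppy: no right child.
Visit poppy.

rose, hop, ash, kale, yew, cedar, lily, poppy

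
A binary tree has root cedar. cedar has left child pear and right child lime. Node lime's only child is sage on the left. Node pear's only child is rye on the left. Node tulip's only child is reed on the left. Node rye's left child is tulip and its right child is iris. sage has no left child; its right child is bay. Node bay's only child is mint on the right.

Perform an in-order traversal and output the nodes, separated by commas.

reed, tulip, rye, iris, pear, cedar, sage, bay, mint, lime

In-order visits the left subtree, then the node, then the right subtree.
At cedar: go left to pear.
  At pear: go left to rye.
    At rye: go left to tulip.
      At tulip: go left to reed.
        reed is a leaf — visit reed.
      Visit tulip.
      At tulip: no right child.
    Visit rye.
    At rye: go right to iris.
      iris is a leaf — visit iris.
  Visit pear.
  At pear: no right child.
Visit cedar.
At cedar: go right to lime.
  At lime: go left to sage.
    At sage: no left child.
    Visit sage.
    At sage: go right to bay.
      At bay: no left child.
      Visit bay.
      At bay: go right to mint.
        mint is a leaf — visit mint.
  Visit lime.
  At lime: no right child.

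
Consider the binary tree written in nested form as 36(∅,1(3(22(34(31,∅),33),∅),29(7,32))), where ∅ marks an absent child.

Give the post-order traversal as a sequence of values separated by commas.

31, 34, 33, 22, 3, 7, 32, 29, 1, 36

Post-order visits the left subtree, then the right subtree, then the node.
At 36: no left child.
At 36: go right to 1.
  At 1: go left to 3.
    At 3: go left to 22.
      At 22: go left to 34.
        At 34: go left to 31.
          31 is a leaf — visit 31.
        At 34: no right child.
        Visit 34.
      At 22: go right to 33.
        33 is a leaf — visit 33.
      Visit 22.
    At 3: no right child.
    Visit 3.
  At 1: go right to 29.
    At 29: go left to 7.
      7 is a leaf — visit 7.
    At 29: go right to 32.
      32 is a leaf — visit 32.
    Visit 29.
  Visit 1.
Visit 36.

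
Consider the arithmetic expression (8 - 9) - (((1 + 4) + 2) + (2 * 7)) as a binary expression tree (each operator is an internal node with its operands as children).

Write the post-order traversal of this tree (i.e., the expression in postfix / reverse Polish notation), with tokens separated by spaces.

8 9 - 1 4 + 2 + 2 7 * + -

Post-order on an expression tree gives postfix notation: for each operator, emit left operand, right operand, then the operator.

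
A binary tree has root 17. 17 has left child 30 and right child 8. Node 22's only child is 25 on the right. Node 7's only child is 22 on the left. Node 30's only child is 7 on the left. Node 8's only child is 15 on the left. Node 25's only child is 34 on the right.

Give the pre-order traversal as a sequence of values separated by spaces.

Pre-order visits the node, then its left subtree, then its right subtree.
Visit 17.
At 17: go left to 30.
  Visit 30.
  At 30: go left to 7.
    Visit 7.
    At 7: go left to 22.
      Visit 22.
      At 22: no left child.
      At 22: go right to 25.
        Visit 25.
        At 25: no left child.
        At 25: go right to 34.
          34 is a leaf — visit 34.
    At 7: no right child.
  At 30: no right child.
At 17: go right to 8.
  Visit 8.
  At 8: go left to 15.
    15 is a leaf — visit 15.
  At 8: no right child.

17 30 7 22 25 34 8 15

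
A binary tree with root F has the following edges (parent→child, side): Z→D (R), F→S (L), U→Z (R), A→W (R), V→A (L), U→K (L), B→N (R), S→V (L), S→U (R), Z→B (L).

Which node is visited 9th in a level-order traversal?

B

Level-order visits nodes level by level from the root, left to right within each level.
Level 0: F
Level 1: S
Level 2: V, U
Level 3: A, K, Z
Level 4: W, B, D
Level 5: N
Full level-order sequence: F, S, V, U, A, K, Z, W, B, D, N.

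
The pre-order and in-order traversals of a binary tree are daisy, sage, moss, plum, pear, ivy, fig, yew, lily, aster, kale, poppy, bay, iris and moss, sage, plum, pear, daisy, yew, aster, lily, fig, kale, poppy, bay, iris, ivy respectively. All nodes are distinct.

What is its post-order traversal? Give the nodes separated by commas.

moss, pear, plum, sage, aster, lily, yew, iris, bay, poppy, kale, fig, ivy, daisy

The first element of pre-order is the root; it splits in-order into left and right subtrees.
Root daisy: left subtree has 4 nodes {moss, sage, plum, pear}, right has 9 {yew, aster, lily, fig, kale, poppy, bay, iris, ivy}.
  Root sage: left subtree has 1 node {moss}, right has 2 {plum, pear}.
    Root plum: left subtree has 0 nodes { }, right has 1 {pear}.
  Root ivy: left subtree has 8 nodes {yew, aster, lily, fig, kale, poppy, bay, iris}, right has 0 { }.
    Root fig: left subtree has 3 nodes {yew, aster, lily}, right has 4 {kale, poppy, bay, iris}.
      Root yew: left subtree has 0 nodes { }, right has 2 {aster, lily}.
        Root lily: left subtree has 1 node {aster}, right has 0 { }.
      Root kale: left subtree has 0 nodes { }, right has 3 {poppy, bay, iris}.
        Root poppy: left subtree has 0 nodes { }, right has 2 {bay, iris}.
          Root bay: left subtree has 0 nodes { }, right has 1 {iris}.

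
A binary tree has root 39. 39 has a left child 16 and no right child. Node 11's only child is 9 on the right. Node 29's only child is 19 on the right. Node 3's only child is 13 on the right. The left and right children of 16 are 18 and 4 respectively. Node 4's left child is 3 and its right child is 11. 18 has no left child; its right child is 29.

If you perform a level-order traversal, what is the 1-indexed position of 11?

7

Level-order visits nodes level by level from the root, left to right within each level.
Level 0: 39
Level 1: 16
Level 2: 18, 4
Level 3: 29, 3, 11
Level 4: 19, 13, 9
Full level-order sequence: 39, 16, 18, 4, 29, 3, 11, 19, 13, 9.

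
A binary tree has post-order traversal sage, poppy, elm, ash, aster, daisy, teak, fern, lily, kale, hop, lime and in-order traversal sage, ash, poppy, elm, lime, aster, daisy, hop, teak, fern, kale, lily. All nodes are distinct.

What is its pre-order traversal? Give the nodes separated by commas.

lime, ash, sage, elm, poppy, hop, daisy, aster, kale, fern, teak, lily

The last element of post-order is the root; it splits in-order into left and right subtrees.
Root lime: left subtree has 4 nodes {sage, ash, poppy, elm}, right has 7 {aster, daisy, hop, teak, fern, kale, lily}.
  Root ash: left subtree has 1 node {sage}, right has 2 {poppy, elm}.
    Root elm: left subtree has 1 node {poppy}, right has 0 { }.
  Root hop: left subtree has 2 nodes {aster, daisy}, right has 4 {teak, fern, kale, lily}.
    Root daisy: left subtree has 1 node {aster}, right has 0 { }.
    Root kale: left subtree has 2 nodes {teak, fern}, right has 1 {lily}.
      Root fern: left subtree has 1 node {teak}, right has 0 { }.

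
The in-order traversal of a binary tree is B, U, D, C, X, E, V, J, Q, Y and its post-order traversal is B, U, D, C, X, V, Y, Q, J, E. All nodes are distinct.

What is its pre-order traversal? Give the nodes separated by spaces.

E X C D U B J V Q Y

The last element of post-order is the root; it splits in-order into left and right subtrees.
Root E: left subtree has 5 nodes {B, U, D, C, X}, right has 4 {V, J, Q, Y}.
  Root X: left subtree has 4 nodes {B, U, D, C}, right has 0 { }.
    Root C: left subtree has 3 nodes {B, U, D}, right has 0 { }.
      Root D: left subtree has 2 nodes {B, U}, right has 0 { }.
        Root U: left subtree has 1 node {B}, right has 0 { }.
  Root J: left subtree has 1 node {V}, right has 2 {Q, Y}.
    Root Q: left subtree has 0 nodes { }, right has 1 {Y}.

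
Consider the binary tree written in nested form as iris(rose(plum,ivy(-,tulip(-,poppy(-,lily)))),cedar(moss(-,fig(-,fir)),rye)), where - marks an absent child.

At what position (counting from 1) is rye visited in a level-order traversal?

Level-order visits nodes level by level from the root, left to right within each level.
Level 0: iris
Level 1: rose, cedar
Level 2: plum, ivy, moss, rye
Level 3: tulip, fig
Level 4: poppy, fir
Level 5: lily
Full level-order sequence: iris, rose, cedar, plum, ivy, moss, rye, tulip, fig, poppy, fir, lily.

7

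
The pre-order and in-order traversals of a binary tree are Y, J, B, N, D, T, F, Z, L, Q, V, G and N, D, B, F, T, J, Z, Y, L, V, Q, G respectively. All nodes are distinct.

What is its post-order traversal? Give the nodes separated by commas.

D, N, F, T, B, Z, J, V, G, Q, L, Y

The first element of pre-order is the root; it splits in-order into left and right subtrees.
Root Y: left subtree has 7 nodes {N, D, B, F, T, J, Z}, right has 4 {L, V, Q, G}.
  Root J: left subtree has 5 nodes {N, D, B, F, T}, right has 1 {Z}.
    Root B: left subtree has 2 nodes {N, D}, right has 2 {F, T}.
      Root N: left subtree has 0 nodes { }, right has 1 {D}.
      Root T: left subtree has 1 node {F}, right has 0 { }.
  Root L: left subtree has 0 nodes { }, right has 3 {V, Q, G}.
    Root Q: left subtree has 1 node {V}, right has 1 {G}.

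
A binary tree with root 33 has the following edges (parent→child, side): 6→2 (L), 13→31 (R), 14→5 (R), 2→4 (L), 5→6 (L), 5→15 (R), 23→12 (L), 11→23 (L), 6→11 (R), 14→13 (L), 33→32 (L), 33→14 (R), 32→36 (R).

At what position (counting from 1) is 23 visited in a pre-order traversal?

12

Pre-order visits the node, then its left subtree, then its right subtree.
Visit 33.
At 33: go left to 32.
  Visit 32.
  At 32: no left child.
  At 32: go right to 36.
    36 is a leaf — visit 36.
At 33: go right to 14.
  Visit 14.
  At 14: go left to 13.
    Visit 13.
    At 13: no left child.
    At 13: go right to 31.
      31 is a leaf — visit 31.
  At 14: go right to 5.
    Visit 5.
    At 5: go left to 6.
      Visit 6.
      At 6: go left to 2.
        Visit 2.
        At 2: go left to 4.
          4 is a leaf — visit 4.
        At 2: no right child.
      At 6: go right to 11.
        Visit 11.
        At 11: go left to 23.
          Visit 23.
          At 23: go left to 12.
            12 is a leaf — visit 12.
          At 23: no right child.
        At 11: no right child.
    At 5: go right to 15.
      15 is a leaf — visit 15.
Full pre-order sequence: 33, 32, 36, 14, 13, 31, 5, 6, 2, 4, 11, 23, 12, 15.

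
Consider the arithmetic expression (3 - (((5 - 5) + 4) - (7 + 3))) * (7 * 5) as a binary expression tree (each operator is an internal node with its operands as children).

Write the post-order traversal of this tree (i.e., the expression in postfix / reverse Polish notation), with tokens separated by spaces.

Post-order on an expression tree gives postfix notation: for each operator, emit left operand, right operand, then the operator.

3 5 5 - 4 + 7 3 + - - 7 5 * *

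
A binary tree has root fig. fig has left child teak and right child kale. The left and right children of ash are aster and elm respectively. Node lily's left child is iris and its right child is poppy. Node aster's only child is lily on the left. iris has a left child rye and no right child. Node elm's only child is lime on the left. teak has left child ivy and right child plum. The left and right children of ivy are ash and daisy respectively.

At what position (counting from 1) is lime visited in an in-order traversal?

7

In-order visits the left subtree, then the node, then the right subtree.
At fig: go left to teak.
  At teak: go left to ivy.
    At ivy: go left to ash.
      At ash: go left to aster.
        At aster: go left to lily.
          At lily: go left to iris.
            At iris: go left to rye.
              rye is a leaf — visit rye.
            Visit iris.
            At iris: no right child.
          Visit lily.
          At lily: go right to poppy.
            poppy is a leaf — visit poppy.
        Visit aster.
        At aster: no right child.
      Visit ash.
      At ash: go right to elm.
        At elm: go left to lime.
          lime is a leaf — visit lime.
        Visit elm.
        At elm: no right child.
    Visit ivy.
    At ivy: go right to daisy.
      daisy is a leaf — visit daisy.
  Visit teak.
  At teak: go right to plum.
    plum is a leaf — visit plum.
Visit fig.
At fig: go right to kale.
  kale is a leaf — visit kale.
Full in-order sequence: rye, iris, lily, poppy, aster, ash, lime, elm, ivy, daisy, teak, plum, fig, kale.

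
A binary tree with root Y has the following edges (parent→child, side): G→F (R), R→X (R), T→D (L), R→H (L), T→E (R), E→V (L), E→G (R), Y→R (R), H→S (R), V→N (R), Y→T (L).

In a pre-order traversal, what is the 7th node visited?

Pre-order visits the node, then its left subtree, then its right subtree.
Visit Y.
At Y: go left to T.
  Visit T.
  At T: go left to D.
    D is a leaf — visit D.
  At T: go right to E.
    Visit E.
    At E: go left to V.
      Visit V.
      At V: no left child.
      At V: go right to N.
        N is a leaf — visit N.
    At E: go right to G.
      Visit G.
      At G: no left child.
      At G: go right to F.
        F is a leaf — visit F.
At Y: go right to R.
  Visit R.
  At R: go left to H.
    Visit H.
    At H: no left child.
    At H: go right to S.
      S is a leaf — visit S.
  At R: go right to X.
    X is a leaf — visit X.
Full pre-order sequence: Y, T, D, E, V, N, G, F, R, H, S, X.

G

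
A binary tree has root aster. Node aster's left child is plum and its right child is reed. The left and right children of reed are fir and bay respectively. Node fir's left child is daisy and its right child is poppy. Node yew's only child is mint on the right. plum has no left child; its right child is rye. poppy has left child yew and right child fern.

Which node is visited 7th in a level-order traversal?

Level-order visits nodes level by level from the root, left to right within each level.
Level 0: aster
Level 1: plum, reed
Level 2: rye, fir, bay
Level 3: daisy, poppy
Level 4: yew, fern
Level 5: mint
Full level-order sequence: aster, plum, reed, rye, fir, bay, daisy, poppy, yew, fern, mint.

daisy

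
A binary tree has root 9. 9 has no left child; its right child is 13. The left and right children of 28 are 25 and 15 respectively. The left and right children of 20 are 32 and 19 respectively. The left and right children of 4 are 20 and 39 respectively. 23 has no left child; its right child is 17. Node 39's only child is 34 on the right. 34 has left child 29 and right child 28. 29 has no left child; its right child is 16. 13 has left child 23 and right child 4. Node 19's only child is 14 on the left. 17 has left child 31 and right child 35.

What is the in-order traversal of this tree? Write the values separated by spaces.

9 23 31 17 35 13 32 20 14 19 4 39 29 16 34 25 28 15

In-order visits the left subtree, then the node, then the right subtree.
At 9: no left child.
Visit 9.
At 9: go right to 13.
  At 13: go left to 23.
    At 23: no left child.
    Visit 23.
    At 23: go right to 17.
      At 17: go left to 31.
        31 is a leaf — visit 31.
      Visit 17.
      At 17: go right to 35.
        35 is a leaf — visit 35.
  Visit 13.
  At 13: go right to 4.
    At 4: go left to 20.
      At 20: go left to 32.
        32 is a leaf — visit 32.
      Visit 20.
      At 20: go right to 19.
        At 19: go left to 14.
          14 is a leaf — visit 14.
        Visit 19.
        At 19: no right child.
    Visit 4.
    At 4: go right to 39.
      At 39: no left child.
      Visit 39.
      At 39: go right to 34.
        At 34: go left to 29.
          At 29: no left child.
          Visit 29.
          At 29: go right to 16.
            16 is a leaf — visit 16.
        Visit 34.
        At 34: go right to 28.
          At 28: go left to 25.
            25 is a leaf — visit 25.
          Visit 28.
          At 28: go right to 15.
            15 is a leaf — visit 15.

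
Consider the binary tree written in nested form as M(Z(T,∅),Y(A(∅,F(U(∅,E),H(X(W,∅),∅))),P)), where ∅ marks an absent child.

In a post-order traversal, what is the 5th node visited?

Post-order visits the left subtree, then the right subtree, then the node.
At M: go left to Z.
  At Z: go left to T.
    T is a leaf — visit T.
  At Z: no right child.
  Visit Z.
At M: go right to Y.
  At Y: go left to A.
    At A: no left child.
    At A: go right to F.
      At F: go left to U.
        At U: no left child.
        At U: go right to E.
          E is a leaf — visit E.
        Visit U.
      At F: go right to H.
        At H: go left to X.
          At X: go left to W.
            W is a leaf — visit W.
          At X: no right child.
          Visit X.
        At H: no right child.
        Visit H.
      Visit F.
    Visit A.
  At Y: go right to P.
    P is a leaf — visit P.
  Visit Y.
Visit M.
Full post-order sequence: T, Z, E, U, W, X, H, F, A, P, Y, M.

W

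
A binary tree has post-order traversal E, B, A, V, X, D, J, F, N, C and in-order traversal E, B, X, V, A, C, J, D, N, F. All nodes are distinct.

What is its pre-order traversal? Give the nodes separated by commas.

C, X, B, E, V, A, N, J, D, F

The last element of post-order is the root; it splits in-order into left and right subtrees.
Root C: left subtree has 5 nodes {E, B, X, V, A}, right has 4 {J, D, N, F}.
  Root X: left subtree has 2 nodes {E, B}, right has 2 {V, A}.
    Root B: left subtree has 1 node {E}, right has 0 { }.
    Root V: left subtree has 0 nodes { }, right has 1 {A}.
  Root N: left subtree has 2 nodes {J, D}, right has 1 {F}.
    Root J: left subtree has 0 nodes { }, right has 1 {D}.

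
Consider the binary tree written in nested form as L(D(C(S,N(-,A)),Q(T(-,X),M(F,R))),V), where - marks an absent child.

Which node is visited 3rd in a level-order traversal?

Level-order visits nodes level by level from the root, left to right within each level.
Level 0: L
Level 1: D, V
Level 2: C, Q
Level 3: S, N, T, M
Level 4: A, X, F, R
Full level-order sequence: L, D, V, C, Q, S, N, T, M, A, X, F, R.

V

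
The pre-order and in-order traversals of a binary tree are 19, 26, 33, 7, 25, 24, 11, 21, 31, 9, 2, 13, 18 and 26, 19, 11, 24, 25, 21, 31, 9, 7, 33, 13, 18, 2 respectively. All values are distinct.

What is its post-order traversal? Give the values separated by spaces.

The first element of pre-order is the root; it splits in-order into left and right subtrees.
Root 19: left subtree has 1 node {26}, right has 11 {11, 24, 25, 21, 31, 9, 7, 33, 13, 18, 2}.
  Root 33: left subtree has 7 nodes {11, 24, 25, 21, 31, 9, 7}, right has 3 {13, 18, 2}.
    Root 7: left subtree has 6 nodes {11, 24, 25, 21, 31, 9}, right has 0 { }.
      Root 25: left subtree has 2 nodes {11, 24}, right has 3 {21, 31, 9}.
        Root 24: left subtree has 1 node {11}, right has 0 { }.
        Root 21: left subtree has 0 nodes { }, right has 2 {31, 9}.
          Root 31: left subtree has 0 nodes { }, right has 1 {9}.
    Root 2: left subtree has 2 nodes {13, 18}, right has 0 { }.
      Root 13: left subtree has 0 nodes { }, right has 1 {18}.

26 11 24 9 31 21 25 7 18 13 2 33 19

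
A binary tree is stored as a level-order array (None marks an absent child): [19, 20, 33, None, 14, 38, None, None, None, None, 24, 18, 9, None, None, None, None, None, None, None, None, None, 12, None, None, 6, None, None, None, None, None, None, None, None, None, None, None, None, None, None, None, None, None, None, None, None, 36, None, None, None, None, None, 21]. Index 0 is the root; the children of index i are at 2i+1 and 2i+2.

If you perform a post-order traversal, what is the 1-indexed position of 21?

Post-order visits the left subtree, then the right subtree, then the node.
At 19: go left to 20.
  At 20: no left child.
  At 20: go right to 14.
    At 14: no left child.
    At 14: go right to 24.
      At 24: no left child.
      At 24: go right to 12.
        At 12: no left child.
        At 12: go right to 36.
          36 is a leaf — visit 36.
        Visit 12.
      Visit 24.
    Visit 14.
  Visit 20.
At 19: go right to 33.
  At 33: go left to 38.
    At 38: go left to 18.
      18 is a leaf — visit 18.
    At 38: go right to 9.
      At 9: go left to 6.
        At 6: no left child.
        At 6: go right to 21.
          21 is a leaf — visit 21.
        Visit 6.
      At 9: no right child.
      Visit 9.
    Visit 38.
  At 33: no right child.
  Visit 33.
Visit 19.
Full post-order sequence: 36, 12, 24, 14, 20, 18, 21, 6, 9, 38, 33, 19.

7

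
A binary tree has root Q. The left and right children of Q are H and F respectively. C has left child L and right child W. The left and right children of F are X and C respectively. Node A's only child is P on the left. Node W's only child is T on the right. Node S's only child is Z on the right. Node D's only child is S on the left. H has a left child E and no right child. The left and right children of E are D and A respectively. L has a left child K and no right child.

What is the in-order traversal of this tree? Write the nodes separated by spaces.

In-order visits the left subtree, then the node, then the right subtree.
At Q: go left to H.
  At H: go left to E.
    At E: go left to D.
      At D: go left to S.
        At S: no left child.
        Visit S.
        At S: go right to Z.
          Z is a leaf — visit Z.
      Visit D.
      At D: no right child.
    Visit E.
    At E: go right to A.
      At A: go left to P.
        P is a leaf — visit P.
      Visit A.
      At A: no right child.
  Visit H.
  At H: no right child.
Visit Q.
At Q: go right to F.
  At F: go left to X.
    X is a leaf — visit X.
  Visit F.
  At F: go right to C.
    At C: go left to L.
      At L: go left to K.
        K is a leaf — visit K.
      Visit L.
      At L: no right child.
    Visit C.
    At C: go right to W.
      At W: no left child.
      Visit W.
      At W: go right to T.
        T is a leaf — visit T.

S Z D E P A H Q X F K L C W T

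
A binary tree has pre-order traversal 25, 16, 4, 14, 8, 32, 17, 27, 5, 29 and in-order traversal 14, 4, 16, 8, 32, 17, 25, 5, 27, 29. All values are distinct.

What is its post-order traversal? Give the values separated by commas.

14, 4, 17, 32, 8, 16, 5, 29, 27, 25

The first element of pre-order is the root; it splits in-order into left and right subtrees.
Root 25: left subtree has 6 nodes {14, 4, 16, 8, 32, 17}, right has 3 {5, 27, 29}.
  Root 16: left subtree has 2 nodes {14, 4}, right has 3 {8, 32, 17}.
    Root 4: left subtree has 1 node {14}, right has 0 { }.
    Root 8: left subtree has 0 nodes { }, right has 2 {32, 17}.
      Root 32: left subtree has 0 nodes { }, right has 1 {17}.
  Root 27: left subtree has 1 node {5}, right has 1 {29}.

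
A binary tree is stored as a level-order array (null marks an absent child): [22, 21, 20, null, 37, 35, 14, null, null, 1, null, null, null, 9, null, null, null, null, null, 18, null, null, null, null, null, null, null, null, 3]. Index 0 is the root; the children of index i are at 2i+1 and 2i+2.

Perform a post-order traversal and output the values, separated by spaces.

Post-order visits the left subtree, then the right subtree, then the node.
At 22: go left to 21.
  At 21: no left child.
  At 21: go right to 37.
    At 37: go left to 1.
      At 1: go left to 18.
        18 is a leaf — visit 18.
      At 1: no right child.
      Visit 1.
    At 37: no right child.
    Visit 37.
  Visit 21.
At 22: go right to 20.
  At 20: go left to 35.
    35 is a leaf — visit 35.
  At 20: go right to 14.
    At 14: go left to 9.
      At 9: no left child.
      At 9: go right to 3.
        3 is a leaf — visit 3.
      Visit 9.
    At 14: no right child.
    Visit 14.
  Visit 20.
Visit 22.

18 1 37 21 35 3 9 14 20 22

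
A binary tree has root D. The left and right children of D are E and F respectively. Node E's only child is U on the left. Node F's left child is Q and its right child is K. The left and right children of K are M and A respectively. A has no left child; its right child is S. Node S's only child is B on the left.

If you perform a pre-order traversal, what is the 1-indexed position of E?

Pre-order visits the node, then its left subtree, then its right subtree.
Visit D.
At D: go left to E.
  Visit E.
  At E: go left to U.
    U is a leaf — visit U.
  At E: no right child.
At D: go right to F.
  Visit F.
  At F: go left to Q.
    Q is a leaf — visit Q.
  At F: go right to K.
    Visit K.
    At K: go left to M.
      M is a leaf — visit M.
    At K: go right to A.
      Visit A.
      At A: no left child.
      At A: go right to S.
        Visit S.
        At S: go left to B.
          B is a leaf — visit B.
        At S: no right child.
Full pre-order sequence: D, E, U, F, Q, K, M, A, S, B.

2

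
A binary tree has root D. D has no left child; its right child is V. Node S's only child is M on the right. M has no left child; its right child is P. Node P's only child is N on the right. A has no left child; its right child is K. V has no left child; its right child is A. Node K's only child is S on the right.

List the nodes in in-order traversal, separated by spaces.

D V A K S M P N

In-order visits the left subtree, then the node, then the right subtree.
At D: no left child.
Visit D.
At D: go right to V.
  At V: no left child.
  Visit V.
  At V: go right to A.
    At A: no left child.
    Visit A.
    At A: go right to K.
      At K: no left child.
      Visit K.
      At K: go right to S.
        At S: no left child.
        Visit S.
        At S: go right to M.
          At M: no left child.
          Visit M.
          At M: go right to P.
            At P: no left child.
            Visit P.
            At P: go right to N.
              N is a leaf — visit N.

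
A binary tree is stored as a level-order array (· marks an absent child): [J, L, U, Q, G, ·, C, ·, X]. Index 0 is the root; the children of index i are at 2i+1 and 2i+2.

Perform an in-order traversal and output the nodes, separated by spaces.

In-order visits the left subtree, then the node, then the right subtree.
At J: go left to L.
  At L: go left to Q.
    At Q: no left child.
    Visit Q.
    At Q: go right to X.
      X is a leaf — visit X.
  Visit L.
  At L: go right to G.
    G is a leaf — visit G.
Visit J.
At J: go right to U.
  At U: no left child.
  Visit U.
  At U: go right to C.
    C is a leaf — visit C.

Q X L G J U C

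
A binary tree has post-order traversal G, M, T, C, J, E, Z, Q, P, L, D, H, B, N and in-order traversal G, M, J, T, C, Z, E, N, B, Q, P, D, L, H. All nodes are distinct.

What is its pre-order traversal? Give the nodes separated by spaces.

N Z J M G C T E B H D P Q L

The last element of post-order is the root; it splits in-order into left and right subtrees.
Root N: left subtree has 7 nodes {G, M, J, T, C, Z, E}, right has 6 {B, Q, P, D, L, H}.
  Root Z: left subtree has 5 nodes {G, M, J, T, C}, right has 1 {E}.
    Root J: left subtree has 2 nodes {G, M}, right has 2 {T, C}.
      Root M: left subtree has 1 node {G}, right has 0 { }.
      Root C: left subtree has 1 node {T}, right has 0 { }.
  Root B: left subtree has 0 nodes { }, right has 5 {Q, P, D, L, H}.
    Root H: left subtree has 4 nodes {Q, P, D, L}, right has 0 { }.
      Root D: left subtree has 2 nodes {Q, P}, right has 1 {L}.
        Root P: left subtree has 1 node {Q}, right has 0 { }.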